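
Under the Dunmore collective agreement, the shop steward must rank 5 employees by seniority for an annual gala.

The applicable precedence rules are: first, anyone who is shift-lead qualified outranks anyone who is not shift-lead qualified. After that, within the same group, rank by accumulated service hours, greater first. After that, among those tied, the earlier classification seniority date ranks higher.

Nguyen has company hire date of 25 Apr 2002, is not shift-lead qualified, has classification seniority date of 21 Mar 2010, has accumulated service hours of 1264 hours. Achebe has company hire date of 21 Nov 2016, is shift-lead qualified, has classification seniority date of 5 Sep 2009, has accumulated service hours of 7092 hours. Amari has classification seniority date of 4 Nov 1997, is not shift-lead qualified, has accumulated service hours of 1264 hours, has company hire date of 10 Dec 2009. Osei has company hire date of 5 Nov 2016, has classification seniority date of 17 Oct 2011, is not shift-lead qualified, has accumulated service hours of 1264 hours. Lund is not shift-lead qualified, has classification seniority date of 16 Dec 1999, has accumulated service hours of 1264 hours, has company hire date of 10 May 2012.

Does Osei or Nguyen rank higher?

By the first rule: Achebe (shift-lead qualified); then Amari, Lund, Nguyen and Osei (each not shift-lead qualified).
Amari, Lund, Nguyen and Osei all have accumulated service hours 1264 hours, so the next rule applies.
Among Amari, Lund, Nguyen and Osei, by classification seniority date (earlier first): Amari (4 Nov 1997) before Lund (16 Dec 1999) before Nguyen (21 Mar 2010) before Osei (17 Oct 2011).
So Nguyen takes precedence.

Nguyen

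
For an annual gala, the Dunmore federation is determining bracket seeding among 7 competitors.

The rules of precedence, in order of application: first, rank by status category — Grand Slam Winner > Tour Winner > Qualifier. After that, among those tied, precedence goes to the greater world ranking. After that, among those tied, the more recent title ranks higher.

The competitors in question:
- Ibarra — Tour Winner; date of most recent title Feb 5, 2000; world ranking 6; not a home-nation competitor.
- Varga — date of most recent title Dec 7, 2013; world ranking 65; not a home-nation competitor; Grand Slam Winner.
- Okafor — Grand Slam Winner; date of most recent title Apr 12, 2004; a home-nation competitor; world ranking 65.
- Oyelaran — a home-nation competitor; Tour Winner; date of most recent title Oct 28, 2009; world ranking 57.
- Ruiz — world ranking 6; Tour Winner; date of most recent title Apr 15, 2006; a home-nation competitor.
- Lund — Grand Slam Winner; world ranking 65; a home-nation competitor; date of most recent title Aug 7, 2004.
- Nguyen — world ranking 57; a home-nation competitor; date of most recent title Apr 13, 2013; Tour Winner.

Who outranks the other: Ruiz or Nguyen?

Nguyen

By status category: Varga, Lund and Okafor (Grand Slam Winner); then Nguyen, Oyelaran, Ruiz and Ibarra (Tour Winner).
Varga, Lund and Okafor all have world ranking 65, so the next rule applies.
Among Varga, Lund and Okafor, by date of most recent title (later first): Varga (Dec 7, 2013) before Lund (Aug 7, 2004) before Okafor (Apr 12, 2004).
Among Nguyen, Oyelaran, Ruiz and Ibarra, by world ranking (higher first): Nguyen and Oyelaran (57) before Ruiz and Ibarra (6).
Among Nguyen and Oyelaran, by date of most recent title (later first): Nguyen (Apr 13, 2013) before Oyelaran (Oct 28, 2009).
Among Ruiz and Ibarra, by date of most recent title (later first): Ruiz (Apr 15, 2006) before Ibarra (Feb 5, 2000).
So Nguyen takes precedence.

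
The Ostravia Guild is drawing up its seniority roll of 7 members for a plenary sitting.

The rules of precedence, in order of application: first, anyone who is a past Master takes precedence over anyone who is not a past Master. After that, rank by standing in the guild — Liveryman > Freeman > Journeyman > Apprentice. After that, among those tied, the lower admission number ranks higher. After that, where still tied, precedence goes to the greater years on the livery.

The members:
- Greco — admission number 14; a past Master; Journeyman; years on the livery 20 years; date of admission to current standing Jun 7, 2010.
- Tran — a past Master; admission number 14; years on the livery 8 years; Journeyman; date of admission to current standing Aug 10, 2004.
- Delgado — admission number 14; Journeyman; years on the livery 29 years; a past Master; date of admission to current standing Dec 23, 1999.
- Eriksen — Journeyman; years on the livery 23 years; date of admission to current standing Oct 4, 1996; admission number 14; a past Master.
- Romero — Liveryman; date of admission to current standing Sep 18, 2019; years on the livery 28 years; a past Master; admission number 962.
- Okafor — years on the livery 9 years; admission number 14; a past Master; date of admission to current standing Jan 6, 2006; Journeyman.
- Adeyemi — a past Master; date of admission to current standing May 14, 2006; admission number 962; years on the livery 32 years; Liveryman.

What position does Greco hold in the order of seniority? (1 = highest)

5

By the first rule: Adeyemi, Romero, Delgado, Eriksen, Greco, Okafor and Tran (each a past Master).
Among Adeyemi, Romero, Delgado, Eriksen, Greco, Okafor and Tran, by standing in the guild: Adeyemi and Romero (Liveryman) before Delgado, Eriksen, Greco, Okafor and Tran (Journeyman).
Adeyemi and Romero both have admission number 962, so the next rule applies.
Among Adeyemi and Romero, by years on the livery (higher first): Adeyemi (32 years) before Romero (28 years).
Delgado, Eriksen, Greco, Okafor and Tran all have admission number 14, so the next rule applies.
Among Delgado, Eriksen, Greco, Okafor and Tran, by years on the livery (higher first): Delgado (29 years) before Eriksen (23 years) before Greco (20 years) before Okafor (9 years) before Tran (8 years).
Order: Adeyemi, Romero, Delgado, Eriksen, Greco, Okafor, Tran. So position 5.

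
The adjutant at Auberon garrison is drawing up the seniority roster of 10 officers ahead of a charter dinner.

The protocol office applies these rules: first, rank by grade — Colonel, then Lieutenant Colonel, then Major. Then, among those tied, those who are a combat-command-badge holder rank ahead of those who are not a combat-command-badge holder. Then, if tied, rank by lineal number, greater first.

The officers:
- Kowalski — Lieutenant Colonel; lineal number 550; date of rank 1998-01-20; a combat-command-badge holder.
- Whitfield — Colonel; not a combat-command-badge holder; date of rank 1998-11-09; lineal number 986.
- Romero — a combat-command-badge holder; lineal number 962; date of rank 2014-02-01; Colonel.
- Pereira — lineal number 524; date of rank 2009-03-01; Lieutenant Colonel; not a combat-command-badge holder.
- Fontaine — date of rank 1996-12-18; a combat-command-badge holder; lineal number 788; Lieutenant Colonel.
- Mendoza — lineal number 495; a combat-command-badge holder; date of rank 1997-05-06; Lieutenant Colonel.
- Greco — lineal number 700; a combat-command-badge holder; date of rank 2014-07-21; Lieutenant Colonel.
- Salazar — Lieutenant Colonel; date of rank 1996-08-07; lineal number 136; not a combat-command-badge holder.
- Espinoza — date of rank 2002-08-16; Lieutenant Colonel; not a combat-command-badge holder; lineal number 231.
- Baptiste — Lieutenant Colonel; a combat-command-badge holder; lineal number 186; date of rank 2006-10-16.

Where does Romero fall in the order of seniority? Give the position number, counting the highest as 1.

1

By grade: Romero and Whitfield (Colonel); then Fontaine, Greco, Kowalski, Mendoza, Baptiste, Pereira, Espinoza and Salazar (Lieutenant Colonel).
Among Romero and Whitfield, a combat-command-badge holder before not a combat-command-badge holder: Romero (a combat-command-badge holder) before Whitfield (not a combat-command-badge holder).
Among Fontaine, Greco, Kowalski, Mendoza, Baptiste, Pereira, Espinoza and Salazar, a combat-command-badge holder before not a combat-command-badge holder: Fontaine, Greco, Kowalski, Mendoza and Baptiste (a combat-command-badge holder) before Pereira, Espinoza and Salazar (not a combat-command-badge holder).
Among Fontaine, Greco, Kowalski, Mendoza and Baptiste, by lineal number (higher first): Fontaine (788) before Greco (700) before Kowalski (550) before Mendoza (495) before Baptiste (186).
Among Pereira, Espinoza and Salazar, by lineal number (higher first): Pereira (524) before Espinoza (231) before Salazar (136).
Order: Romero, Whitfield, Fontaine, Greco, Kowalski, Mendoza, Baptiste, Pereira, Espinoza, Salazar. So position 1.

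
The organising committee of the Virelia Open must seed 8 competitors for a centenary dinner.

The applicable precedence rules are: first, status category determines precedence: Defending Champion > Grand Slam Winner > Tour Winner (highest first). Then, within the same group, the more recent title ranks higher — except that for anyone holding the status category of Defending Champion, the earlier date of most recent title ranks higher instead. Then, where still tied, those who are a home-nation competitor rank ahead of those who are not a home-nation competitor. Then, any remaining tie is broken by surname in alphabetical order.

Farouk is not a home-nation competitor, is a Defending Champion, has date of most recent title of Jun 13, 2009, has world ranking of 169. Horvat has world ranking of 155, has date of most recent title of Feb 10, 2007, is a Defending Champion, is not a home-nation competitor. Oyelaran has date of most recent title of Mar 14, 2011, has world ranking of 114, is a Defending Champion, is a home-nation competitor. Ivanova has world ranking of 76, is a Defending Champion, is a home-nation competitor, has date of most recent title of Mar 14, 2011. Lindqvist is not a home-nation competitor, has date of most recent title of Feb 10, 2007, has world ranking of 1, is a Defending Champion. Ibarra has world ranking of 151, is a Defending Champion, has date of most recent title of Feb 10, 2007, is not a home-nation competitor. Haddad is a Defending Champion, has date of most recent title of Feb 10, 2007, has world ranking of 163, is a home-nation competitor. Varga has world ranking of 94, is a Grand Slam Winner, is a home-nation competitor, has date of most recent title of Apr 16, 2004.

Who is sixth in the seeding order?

Ivanova

By status category: Haddad, Horvat, Ibarra, Lindqvist, Farouk, Ivanova and Oyelaran (Defending Champion); then Varga (Grand Slam Winner).
Among Haddad, Horvat, Ibarra, Lindqvist, Farouk, Ivanova and Oyelaran, by date of most recent title (earlier first) (reversed rule for this group): Haddad, Horvat, Ibarra and Lindqvist (Feb 10, 2007) before Farouk (Jun 13, 2009) before Ivanova and Oyelaran (Mar 14, 2011).
Among Haddad, Horvat, Ibarra and Lindqvist, a home-nation competitor before not a home-nation competitor: Haddad (a home-nation competitor) before Horvat, Ibarra and Lindqvist (not a home-nation competitor).
Among Horvat, Ibarra and Lindqvist, alphabetically by surname: Horvat before Ibarra before Lindqvist.
Ivanova and Oyelaran are each a home-nation competitor, so the next rule applies.
Among Ivanova and Oyelaran, alphabetically by surname: Ivanova before Oyelaran.
Order: Haddad, Horvat, Ibarra, Lindqvist, Farouk, Ivanova, Oyelaran, Varga.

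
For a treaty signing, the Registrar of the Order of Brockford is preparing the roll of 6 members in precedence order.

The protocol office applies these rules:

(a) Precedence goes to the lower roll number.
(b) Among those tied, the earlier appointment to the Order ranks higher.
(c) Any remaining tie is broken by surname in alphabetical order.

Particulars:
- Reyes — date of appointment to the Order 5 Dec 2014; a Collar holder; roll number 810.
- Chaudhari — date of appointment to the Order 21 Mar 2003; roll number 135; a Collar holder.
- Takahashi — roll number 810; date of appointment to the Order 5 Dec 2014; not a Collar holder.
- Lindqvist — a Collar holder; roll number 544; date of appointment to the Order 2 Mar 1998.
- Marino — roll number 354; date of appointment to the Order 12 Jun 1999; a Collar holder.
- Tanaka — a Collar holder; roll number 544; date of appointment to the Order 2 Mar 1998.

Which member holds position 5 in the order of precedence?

By roll number (lower first): Chaudhari (135); then Marino (354); then Lindqvist and Tanaka (both 544); then Reyes and Takahashi (both 810).
Lindqvist and Tanaka both have date of appointment to the Order 2 Mar 1998, so the next rule applies.
Among Lindqvist and Tanaka, alphabetically by surname: Lindqvist before Tanaka.
Reyes and Takahashi both have date of appointment to the Order 5 Dec 2014, so the next rule applies.
Among Reyes and Takahashi, alphabetically by surname: Reyes before Takahashi.
Order: Chaudhari, Marino, Lindqvist, Tanaka, Reyes, Takahashi.

Reyes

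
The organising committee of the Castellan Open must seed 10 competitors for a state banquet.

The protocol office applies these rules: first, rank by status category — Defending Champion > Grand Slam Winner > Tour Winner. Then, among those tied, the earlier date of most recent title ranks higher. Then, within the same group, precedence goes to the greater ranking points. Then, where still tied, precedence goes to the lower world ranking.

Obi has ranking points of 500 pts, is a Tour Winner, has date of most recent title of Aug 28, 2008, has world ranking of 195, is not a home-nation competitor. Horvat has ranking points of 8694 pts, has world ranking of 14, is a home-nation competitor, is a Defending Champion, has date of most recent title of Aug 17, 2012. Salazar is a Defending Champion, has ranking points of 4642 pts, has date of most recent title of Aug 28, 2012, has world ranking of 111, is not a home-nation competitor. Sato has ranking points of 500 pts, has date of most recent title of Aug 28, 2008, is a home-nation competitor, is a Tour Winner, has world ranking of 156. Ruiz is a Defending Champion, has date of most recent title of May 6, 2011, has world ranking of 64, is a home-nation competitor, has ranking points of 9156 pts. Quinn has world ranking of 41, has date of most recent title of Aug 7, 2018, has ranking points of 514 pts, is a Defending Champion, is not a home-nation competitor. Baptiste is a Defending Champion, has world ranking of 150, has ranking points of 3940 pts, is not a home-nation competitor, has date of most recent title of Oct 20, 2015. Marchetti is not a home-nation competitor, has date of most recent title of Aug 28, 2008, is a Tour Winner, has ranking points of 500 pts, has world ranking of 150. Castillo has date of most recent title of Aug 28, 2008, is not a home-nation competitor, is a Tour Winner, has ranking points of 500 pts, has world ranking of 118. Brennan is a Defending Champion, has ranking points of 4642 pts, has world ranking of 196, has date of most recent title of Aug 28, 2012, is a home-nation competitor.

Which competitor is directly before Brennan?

Salazar

By status category: Ruiz, Horvat, Salazar, Brennan, Baptiste and Quinn (Defending Champion); then Castillo, Marchetti, Sato and Obi (Tour Winner).
Among Ruiz, Horvat, Salazar, Brennan, Baptiste and Quinn, by date of most recent title (earlier first): Ruiz (May 6, 2011) before Horvat (Aug 17, 2012) before Salazar and Brennan (Aug 28, 2012) before Baptiste (Oct 20, 2015) before Quinn (Aug 7, 2018).
Salazar and Brennan both have ranking points 4642 pts, so the next rule applies.
Among Salazar and Brennan, by world ranking (lower first): Salazar (111) before Brennan (196).
Castillo, Marchetti, Sato and Obi all have date of most recent title Aug 28, 2008, so the next rule applies.
Castillo, Marchetti, Sato and Obi all have ranking points 500 pts, so the next rule applies.
Among Castillo, Marchetti, Sato and Obi, by world ranking (lower first): Castillo (118) before Marchetti (150) before Sato (156) before Obi (195).
Order: Ruiz, Horvat, Salazar, Brennan, Baptiste, Quinn, Castillo, Marchetti, Sato, Obi.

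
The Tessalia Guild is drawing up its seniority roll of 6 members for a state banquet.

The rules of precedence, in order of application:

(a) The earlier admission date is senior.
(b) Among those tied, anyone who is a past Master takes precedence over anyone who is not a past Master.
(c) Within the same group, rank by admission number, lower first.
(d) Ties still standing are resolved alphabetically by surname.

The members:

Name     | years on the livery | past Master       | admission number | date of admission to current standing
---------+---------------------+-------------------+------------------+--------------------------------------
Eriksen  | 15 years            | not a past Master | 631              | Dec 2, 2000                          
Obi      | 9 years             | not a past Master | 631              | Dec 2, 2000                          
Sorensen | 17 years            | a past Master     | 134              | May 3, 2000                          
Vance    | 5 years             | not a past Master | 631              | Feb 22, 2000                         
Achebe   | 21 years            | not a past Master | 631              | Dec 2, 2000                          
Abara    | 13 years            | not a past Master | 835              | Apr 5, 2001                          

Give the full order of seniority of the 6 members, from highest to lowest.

Vance, Sorensen, Achebe, Eriksen, Obi, Abara

By date of admission to current standing (earlier first): Vance (Feb 22, 2000); then Sorensen (May 3, 2000); then Achebe, Eriksen and Obi (each Dec 2, 2000); then Abara (Apr 5, 2001).
Achebe, Eriksen and Obi are each not a past Master, so the next rule applies.
Achebe, Eriksen and Obi all have admission number 631, so the next rule applies.
Among Achebe, Eriksen and Obi, alphabetically by surname: Achebe before Eriksen before Obi.
Full order: Vance, Sorensen, Achebe, Eriksen, Obi, Abara.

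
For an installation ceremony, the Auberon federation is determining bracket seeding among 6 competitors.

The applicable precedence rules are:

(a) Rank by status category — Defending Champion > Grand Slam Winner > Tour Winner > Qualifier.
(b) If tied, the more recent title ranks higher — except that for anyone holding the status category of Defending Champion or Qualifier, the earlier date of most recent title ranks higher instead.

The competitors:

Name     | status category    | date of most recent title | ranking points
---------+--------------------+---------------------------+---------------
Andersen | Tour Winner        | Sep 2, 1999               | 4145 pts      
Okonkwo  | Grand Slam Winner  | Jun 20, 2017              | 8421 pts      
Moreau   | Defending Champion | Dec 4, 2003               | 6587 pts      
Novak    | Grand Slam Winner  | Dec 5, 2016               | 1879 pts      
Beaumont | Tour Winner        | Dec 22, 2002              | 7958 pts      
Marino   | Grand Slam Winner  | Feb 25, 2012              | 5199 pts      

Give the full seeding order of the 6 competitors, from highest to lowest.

Moreau, Okonkwo, Novak, Marino, Beaumont, Andersen

By status category: Moreau (Defending Champion); then Okonkwo, Novak and Marino (Grand Slam Winner); then Beaumont and Andersen (Tour Winner).
Among Okonkwo, Novak and Marino, by date of most recent title (later first): Okonkwo (Jun 20, 2017) before Novak (Dec 5, 2016) before Marino (Feb 25, 2012).
Among Beaumont and Andersen, by date of most recent title (later first): Beaumont (Dec 22, 2002) before Andersen (Sep 2, 1999).
Full order: Moreau, Okonkwo, Novak, Marino, Beaumont, Andersen.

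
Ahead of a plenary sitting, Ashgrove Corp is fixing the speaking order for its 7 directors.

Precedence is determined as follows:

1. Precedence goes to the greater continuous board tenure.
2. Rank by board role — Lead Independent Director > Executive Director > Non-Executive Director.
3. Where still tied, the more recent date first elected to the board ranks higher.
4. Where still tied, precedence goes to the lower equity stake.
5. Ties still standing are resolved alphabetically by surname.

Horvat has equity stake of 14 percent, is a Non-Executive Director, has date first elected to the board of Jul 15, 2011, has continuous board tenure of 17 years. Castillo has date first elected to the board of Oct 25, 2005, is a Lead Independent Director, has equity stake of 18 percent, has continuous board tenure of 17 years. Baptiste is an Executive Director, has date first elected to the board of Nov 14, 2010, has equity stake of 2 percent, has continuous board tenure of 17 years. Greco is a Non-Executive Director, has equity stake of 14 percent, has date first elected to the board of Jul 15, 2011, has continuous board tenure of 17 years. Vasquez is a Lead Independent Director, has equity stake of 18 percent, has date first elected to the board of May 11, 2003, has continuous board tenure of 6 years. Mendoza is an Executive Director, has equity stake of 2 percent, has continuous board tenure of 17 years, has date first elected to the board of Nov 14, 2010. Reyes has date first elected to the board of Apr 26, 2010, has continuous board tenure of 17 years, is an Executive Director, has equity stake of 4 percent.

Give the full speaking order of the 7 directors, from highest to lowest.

By continuous board tenure (higher first): Castillo, Baptiste, Mendoza, Reyes, Greco and Horvat (each 17 years); then Vasquez (6 years).
Among Castillo, Baptiste, Mendoza, Reyes, Greco and Horvat, by board role: Castillo (Lead Independent Director) before Baptiste, Mendoza and Reyes (Executive Director) before Greco and Horvat (Non-Executive Director).
Among Baptiste, Mendoza and Reyes, by date first elected to the board (later first): Baptiste and Mendoza (Nov 14, 2010) before Reyes (Apr 26, 2010).
Baptiste and Mendoza both have equity stake 2 percent, so the next rule applies.
Among Baptiste and Mendoza, alphabetically by surname: Baptiste before Mendoza.
Greco and Horvat both have date first elected to the board Jul 15, 2011, so the next rule applies.
Greco and Horvat both have equity stake 14 percent, so the next rule applies.
Among Greco and Horvat, alphabetically by surname: Greco before Horvat.
Full order: Castillo, Baptiste, Mendoza, Reyes, Greco, Horvat, Vasquez.

Castillo, Baptiste, Mendoza, Reyes, Greco, Horvat, Vasquez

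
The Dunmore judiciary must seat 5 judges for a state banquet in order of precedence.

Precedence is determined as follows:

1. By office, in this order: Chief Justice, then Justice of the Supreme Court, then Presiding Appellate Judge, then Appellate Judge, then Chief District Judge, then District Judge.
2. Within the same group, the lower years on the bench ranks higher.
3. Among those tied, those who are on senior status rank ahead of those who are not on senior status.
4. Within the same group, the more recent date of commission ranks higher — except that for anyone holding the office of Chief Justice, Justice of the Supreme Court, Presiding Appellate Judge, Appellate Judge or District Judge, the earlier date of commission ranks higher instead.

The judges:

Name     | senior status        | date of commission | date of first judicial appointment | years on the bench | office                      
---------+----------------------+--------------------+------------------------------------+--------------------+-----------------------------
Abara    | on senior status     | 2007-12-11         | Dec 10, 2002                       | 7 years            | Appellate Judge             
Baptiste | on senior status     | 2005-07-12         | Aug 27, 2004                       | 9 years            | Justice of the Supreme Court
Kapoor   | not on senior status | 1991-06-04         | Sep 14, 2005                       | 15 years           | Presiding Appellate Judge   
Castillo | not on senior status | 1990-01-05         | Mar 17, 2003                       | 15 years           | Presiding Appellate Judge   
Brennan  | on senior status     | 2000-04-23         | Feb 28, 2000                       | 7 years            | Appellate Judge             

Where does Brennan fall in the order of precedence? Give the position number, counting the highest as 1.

By office: Baptiste (Justice of the Supreme Court); then Castillo and Kapoor (Presiding Appellate Judge); then Brennan and Abara (Appellate Judge).
Castillo and Kapoor both have years on the bench 15 years, so the next rule applies.
Castillo and Kapoor are each not on senior status, so the next rule applies.
Among Castillo and Kapoor, by date of commission (earlier first) (reversed rule for this group): Castillo (1990-01-05) before Kapoor (1991-06-04).
Brennan and Abara both have years on the bench 7 years, so the next rule applies.
Brennan and Abara are each on senior status, so the next rule applies.
Among Brennan and Abara, by date of commission (earlier first) (reversed rule for this group): Brennan (2000-04-23) before Abara (2007-12-11).
Order: Baptiste, Castillo, Kapoor, Brennan, Abara. So position 4.

4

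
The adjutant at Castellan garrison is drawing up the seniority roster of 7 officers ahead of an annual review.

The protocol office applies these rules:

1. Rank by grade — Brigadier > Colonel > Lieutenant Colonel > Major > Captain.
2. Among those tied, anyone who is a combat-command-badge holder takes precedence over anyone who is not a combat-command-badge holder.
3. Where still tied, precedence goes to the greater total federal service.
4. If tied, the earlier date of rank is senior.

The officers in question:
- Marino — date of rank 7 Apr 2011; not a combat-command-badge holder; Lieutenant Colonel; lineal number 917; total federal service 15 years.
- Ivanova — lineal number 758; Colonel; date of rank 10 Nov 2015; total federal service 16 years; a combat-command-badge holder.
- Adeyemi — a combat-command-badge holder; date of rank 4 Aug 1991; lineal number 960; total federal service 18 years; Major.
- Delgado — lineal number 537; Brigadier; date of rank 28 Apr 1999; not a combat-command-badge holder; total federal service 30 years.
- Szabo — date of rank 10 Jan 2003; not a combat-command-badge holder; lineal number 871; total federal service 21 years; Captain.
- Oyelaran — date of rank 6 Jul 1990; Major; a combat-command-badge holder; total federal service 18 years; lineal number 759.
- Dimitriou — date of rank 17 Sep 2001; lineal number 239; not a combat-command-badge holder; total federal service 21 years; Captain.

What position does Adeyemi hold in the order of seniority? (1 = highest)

5

By grade: Delgado (Brigadier); then Ivanova (Colonel); then Marino (Lieutenant Colonel); then Oyelaran and Adeyemi (Major); then Dimitriou and Szabo (Captain).
Oyelaran and Adeyemi are each a combat-command-badge holder, so the next rule applies.
Oyelaran and Adeyemi both have total federal service 18 years, so the next rule applies.
Among Oyelaran and Adeyemi, by date of rank (earlier first): Oyelaran (6 Jul 1990) before Adeyemi (4 Aug 1991).
Dimitriou and Szabo are each not a combat-command-badge holder, so the next rule applies.
Dimitriou and Szabo both have total federal service 21 years, so the next rule applies.
Among Dimitriou and Szabo, by date of rank (earlier first): Dimitriou (17 Sep 2001) before Szabo (10 Jan 2003).
Order: Delgado, Ivanova, Marino, Oyelaran, Adeyemi, Dimitriou, Szabo. So position 5.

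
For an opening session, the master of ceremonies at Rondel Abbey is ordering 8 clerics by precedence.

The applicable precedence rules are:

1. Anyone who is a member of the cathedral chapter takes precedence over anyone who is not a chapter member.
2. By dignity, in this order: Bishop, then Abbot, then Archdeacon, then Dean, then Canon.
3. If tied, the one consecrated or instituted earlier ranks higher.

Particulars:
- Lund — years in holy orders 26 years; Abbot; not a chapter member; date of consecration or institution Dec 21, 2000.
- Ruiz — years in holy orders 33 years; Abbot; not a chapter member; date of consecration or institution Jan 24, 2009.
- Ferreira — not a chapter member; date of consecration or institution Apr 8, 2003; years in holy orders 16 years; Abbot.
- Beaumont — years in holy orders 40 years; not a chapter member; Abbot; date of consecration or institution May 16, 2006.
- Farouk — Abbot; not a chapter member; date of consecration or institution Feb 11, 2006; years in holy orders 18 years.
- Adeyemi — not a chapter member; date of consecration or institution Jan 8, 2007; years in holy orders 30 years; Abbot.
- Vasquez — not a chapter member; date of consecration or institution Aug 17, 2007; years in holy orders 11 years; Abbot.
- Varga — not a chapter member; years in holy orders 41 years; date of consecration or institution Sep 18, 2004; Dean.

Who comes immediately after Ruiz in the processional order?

By the first rule: Lund, Ferreira, Farouk, Beaumont, Adeyemi, Vasquez, Ruiz and Varga (each not a chapter member).
Among Lund, Ferreira, Farouk, Beaumont, Adeyemi, Vasquez, Ruiz and Varga, by dignity: Lund, Ferreira, Farouk, Beaumont, Adeyemi, Vasquez and Ruiz (Abbot) before Varga (Dean).
Among Lund, Ferreira, Farouk, Beaumont, Adeyemi, Vasquez and Ruiz, by date of consecration or institution (earlier first): Lund (Dec 21, 2000) before Ferreira (Apr 8, 2003) before Farouk (Feb 11, 2006) before Beaumont (May 16, 2006) before Adeyemi (Jan 8, 2007) before Vasquez (Aug 17, 2007) before Ruiz (Jan 24, 2009).
Order: Lund, Ferreira, Farouk, Beaumont, Adeyemi, Vasquez, Ruiz, Varga.

Varga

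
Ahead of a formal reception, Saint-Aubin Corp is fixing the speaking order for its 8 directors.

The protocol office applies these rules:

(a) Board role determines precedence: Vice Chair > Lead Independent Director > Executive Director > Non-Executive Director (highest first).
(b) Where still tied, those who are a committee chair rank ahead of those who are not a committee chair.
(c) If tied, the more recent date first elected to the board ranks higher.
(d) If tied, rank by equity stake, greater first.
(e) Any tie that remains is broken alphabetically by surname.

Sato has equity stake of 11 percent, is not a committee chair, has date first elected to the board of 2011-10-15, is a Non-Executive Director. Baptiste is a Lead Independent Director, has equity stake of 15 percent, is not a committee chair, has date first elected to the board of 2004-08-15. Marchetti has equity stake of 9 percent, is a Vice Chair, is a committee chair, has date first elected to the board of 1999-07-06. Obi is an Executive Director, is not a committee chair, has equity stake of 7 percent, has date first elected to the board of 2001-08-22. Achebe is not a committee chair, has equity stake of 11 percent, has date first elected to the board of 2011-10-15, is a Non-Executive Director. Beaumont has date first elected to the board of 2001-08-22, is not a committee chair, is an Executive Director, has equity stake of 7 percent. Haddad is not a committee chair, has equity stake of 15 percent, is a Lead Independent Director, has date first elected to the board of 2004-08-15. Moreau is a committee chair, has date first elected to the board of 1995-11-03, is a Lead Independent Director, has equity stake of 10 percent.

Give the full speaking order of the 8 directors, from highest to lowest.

Marchetti, Moreau, Baptiste, Haddad, Beaumont, Obi, Achebe, Sato

By board role: Marchetti (Vice Chair); then Moreau, Baptiste and Haddad (Lead Independent Director); then Beaumont and Obi (Executive Director); then Achebe and Sato (Non-Executive Director).
Among Moreau, Baptiste and Haddad, a committee chair before not a committee chair: Moreau (a committee chair) before Baptiste and Haddad (not a committee chair).
Baptiste and Haddad both have date first elected to the board 2004-08-15, so the next rule applies.
Baptiste and Haddad both have equity stake 15 percent, so the next rule applies.
Among Baptiste and Haddad, alphabetically by surname: Baptiste before Haddad.
Beaumont and Obi are each not a committee chair, so the next rule applies.
Beaumont and Obi both have date first elected to the board 2001-08-22, so the next rule applies.
Beaumont and Obi both have equity stake 7 percent, so the next rule applies.
Among Beaumont and Obi, alphabetically by surname: Beaumont before Obi.
Achebe and Sato are each not a committee chair, so the next rule applies.
Achebe and Sato both have date first elected to the board 2011-10-15, so the next rule applies.
Achebe and Sato both have equity stake 11 percent, so the next rule applies.
Among Achebe and Sato, alphabetically by surname: Achebe before Sato.
Full order: Marchetti, Moreau, Baptiste, Haddad, Beaumont, Obi, Achebe, Sato.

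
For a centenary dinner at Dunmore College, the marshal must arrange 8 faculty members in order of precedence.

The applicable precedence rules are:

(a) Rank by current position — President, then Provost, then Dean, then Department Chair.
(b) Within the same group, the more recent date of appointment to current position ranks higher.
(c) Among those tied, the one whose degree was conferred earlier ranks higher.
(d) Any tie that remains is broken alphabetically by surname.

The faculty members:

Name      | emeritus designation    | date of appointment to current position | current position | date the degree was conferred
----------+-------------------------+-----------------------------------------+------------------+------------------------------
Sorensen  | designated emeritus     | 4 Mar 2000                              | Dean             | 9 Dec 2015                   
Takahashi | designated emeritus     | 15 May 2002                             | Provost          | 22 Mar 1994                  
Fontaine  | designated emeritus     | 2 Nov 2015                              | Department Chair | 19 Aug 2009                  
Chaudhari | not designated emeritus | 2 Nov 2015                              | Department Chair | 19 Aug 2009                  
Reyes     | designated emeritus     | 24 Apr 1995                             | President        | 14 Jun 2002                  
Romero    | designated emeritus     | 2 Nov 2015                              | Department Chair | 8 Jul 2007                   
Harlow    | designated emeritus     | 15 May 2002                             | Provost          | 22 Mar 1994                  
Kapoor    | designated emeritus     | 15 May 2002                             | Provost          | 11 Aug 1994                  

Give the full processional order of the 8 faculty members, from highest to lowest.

By current position: Reyes (President); then Harlow, Takahashi and Kapoor (Provost); then Sorensen (Dean); then Romero, Chaudhari and Fontaine (Department Chair).
Harlow, Takahashi and Kapoor all have date of appointment to current position 15 May 2002, so the next rule applies.
Among Harlow, Takahashi and Kapoor, by date the degree was conferred (earlier first): Harlow and Takahashi (22 Mar 1994) before Kapoor (11 Aug 1994).
Among Harlow and Takahashi, alphabetically by surname: Harlow before Takahashi.
Romero, Chaudhari and Fontaine all have date of appointment to current position 2 Nov 2015, so the next rule applies.
Among Romero, Chaudhari and Fontaine, by date the degree was conferred (earlier first): Romero (8 Jul 2007) before Chaudhari and Fontaine (19 Aug 2009).
Among Chaudhari and Fontaine, alphabetically by surname: Chaudhari before Fontaine.
Full order: Reyes, Harlow, Takahashi, Kapoor, Sorensen, Romero, Chaudhari, Fontaine.

Reyes, Harlow, Takahashi, Kapoor, Sorensen, Romero, Chaudhari, Fontaine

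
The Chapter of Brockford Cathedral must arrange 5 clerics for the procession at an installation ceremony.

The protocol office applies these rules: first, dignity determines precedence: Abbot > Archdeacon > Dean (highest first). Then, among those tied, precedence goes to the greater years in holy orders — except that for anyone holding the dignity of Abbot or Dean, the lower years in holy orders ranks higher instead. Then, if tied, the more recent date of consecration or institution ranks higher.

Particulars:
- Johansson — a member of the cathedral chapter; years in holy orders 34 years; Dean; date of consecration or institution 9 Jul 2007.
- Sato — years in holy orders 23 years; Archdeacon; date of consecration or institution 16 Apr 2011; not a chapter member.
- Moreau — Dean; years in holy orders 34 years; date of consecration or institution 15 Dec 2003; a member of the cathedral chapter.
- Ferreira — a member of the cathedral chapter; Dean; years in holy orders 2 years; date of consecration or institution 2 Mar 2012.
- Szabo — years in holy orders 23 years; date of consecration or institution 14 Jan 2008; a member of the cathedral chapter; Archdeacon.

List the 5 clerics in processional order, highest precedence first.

Sato, Szabo, Ferreira, Johansson, Moreau

By dignity: Sato and Szabo (Archdeacon); then Ferreira, Johansson and Moreau (Dean).
Sato and Szabo both have years in holy orders 23 years, so the next rule applies.
Among Sato and Szabo, by date of consecration or institution (later first): Sato (16 Apr 2011) before Szabo (14 Jan 2008).
Among Ferreira, Johansson and Moreau, by years in holy orders (lower first) (reversed rule for this group): Ferreira (2 years) before Johansson and Moreau (34 years).
Among Johansson and Moreau, by date of consecration or institution (later first): Johansson (9 Jul 2007) before Moreau (15 Dec 2003).
Full order: Sato, Szabo, Ferreira, Johansson, Moreau.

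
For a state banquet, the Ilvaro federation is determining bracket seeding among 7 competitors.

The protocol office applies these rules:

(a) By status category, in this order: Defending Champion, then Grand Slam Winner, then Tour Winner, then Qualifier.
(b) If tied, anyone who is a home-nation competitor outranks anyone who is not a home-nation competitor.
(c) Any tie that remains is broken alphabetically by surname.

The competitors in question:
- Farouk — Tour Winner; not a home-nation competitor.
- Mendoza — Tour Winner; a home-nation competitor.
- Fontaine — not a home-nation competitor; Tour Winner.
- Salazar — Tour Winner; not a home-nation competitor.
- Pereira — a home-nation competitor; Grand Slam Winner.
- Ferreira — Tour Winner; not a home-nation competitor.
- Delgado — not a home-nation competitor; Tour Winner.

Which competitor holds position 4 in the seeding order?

By status category: Pereira (Grand Slam Winner); then Mendoza, Delgado, Farouk, Ferreira, Fontaine and Salazar (Tour Winner).
Among Mendoza, Delgado, Farouk, Ferreira, Fontaine and Salazar, a home-nation competitor before not a home-nation competitor: Mendoza (a home-nation competitor) before Delgado, Farouk, Ferreira, Fontaine and Salazar (not a home-nation competitor).
Among Delgado, Farouk, Ferreira, Fontaine and Salazar, alphabetically by surname: Delgado before Farouk before Ferreira before Fontaine before Salazar.
Order: Pereira, Mendoza, Delgado, Farouk, Ferreira, Fontaine, Salazar.

Farouk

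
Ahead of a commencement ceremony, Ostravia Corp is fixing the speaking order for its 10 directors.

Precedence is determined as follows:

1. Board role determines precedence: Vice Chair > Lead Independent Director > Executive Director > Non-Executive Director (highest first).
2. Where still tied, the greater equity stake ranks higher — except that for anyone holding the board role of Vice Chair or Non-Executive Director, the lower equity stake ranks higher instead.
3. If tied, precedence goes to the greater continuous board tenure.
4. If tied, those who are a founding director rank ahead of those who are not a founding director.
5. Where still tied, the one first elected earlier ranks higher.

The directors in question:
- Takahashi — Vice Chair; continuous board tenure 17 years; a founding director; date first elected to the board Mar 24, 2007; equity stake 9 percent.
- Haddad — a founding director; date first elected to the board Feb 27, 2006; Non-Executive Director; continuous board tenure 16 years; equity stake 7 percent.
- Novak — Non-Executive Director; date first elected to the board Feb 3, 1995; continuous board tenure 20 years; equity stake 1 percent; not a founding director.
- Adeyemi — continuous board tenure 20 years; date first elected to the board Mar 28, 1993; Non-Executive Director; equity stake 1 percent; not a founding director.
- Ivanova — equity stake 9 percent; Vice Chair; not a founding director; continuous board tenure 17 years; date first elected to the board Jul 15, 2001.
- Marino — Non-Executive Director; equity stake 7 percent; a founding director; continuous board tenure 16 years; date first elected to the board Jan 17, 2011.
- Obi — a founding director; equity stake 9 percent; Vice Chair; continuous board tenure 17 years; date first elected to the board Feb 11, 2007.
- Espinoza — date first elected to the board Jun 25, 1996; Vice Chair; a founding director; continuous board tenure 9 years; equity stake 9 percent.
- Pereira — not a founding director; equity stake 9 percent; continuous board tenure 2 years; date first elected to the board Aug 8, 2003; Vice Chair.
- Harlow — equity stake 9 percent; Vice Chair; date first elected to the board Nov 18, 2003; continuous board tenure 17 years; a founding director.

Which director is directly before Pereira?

Espinoza

By board role: Harlow, Obi, Takahashi, Ivanova, Espinoza and Pereira (Vice Chair); then Adeyemi, Novak, Haddad and Marino (Non-Executive Director).
Harlow, Obi, Takahashi, Ivanova, Espinoza and Pereira all have equity stake 9 percent, so the next rule applies.
Among Harlow, Obi, Takahashi, Ivanova, Espinoza and Pereira, by continuous board tenure (higher first): Harlow, Obi, Takahashi and Ivanova (17 years) before Espinoza (9 years) before Pereira (2 years).
Among Harlow, Obi, Takahashi and Ivanova, a founding director before not a founding director: Harlow, Obi and Takahashi (a founding director) before Ivanova (not a founding director).
Among Harlow, Obi and Takahashi, by date first elected to the board (earlier first): Harlow (Nov 18, 2003) before Obi (Feb 11, 2007) before Takahashi (Mar 24, 2007).
Among Adeyemi, Novak, Haddad and Marino, by equity stake (lower first) (reversed rule for this group): Adeyemi and Novak (1 percent) before Haddad and Marino (7 percent).
Adeyemi and Novak both have continuous board tenure 20 years, so the next rule applies.
Adeyemi and Novak are each not a founding director, so the next rule applies.
Among Adeyemi and Novak, by date first elected to the board (earlier first): Adeyemi (Mar 28, 1993) before Novak (Feb 3, 1995).
Haddad and Marino both have continuous board tenure 16 years, so the next rule applies.
Haddad and Marino are each a founding director, so the next rule applies.
Among Haddad and Marino, by date first elected to the board (earlier first): Haddad (Feb 27, 2006) before Marino (Jan 17, 2011).
Order: Harlow, Obi, Takahashi, Ivanova, Espinoza, Pereira, Adeyemi, Novak, Haddad, Marino.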